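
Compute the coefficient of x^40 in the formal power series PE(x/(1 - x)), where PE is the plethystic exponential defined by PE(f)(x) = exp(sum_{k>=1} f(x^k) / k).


For f(x) = x/(1 - x) we have
sum_{k>=1} f(x^k) / k = sum_{k>=1} (1/k) * x^k / (1 - x^k) = sum_{k, m >= 1} x^(k m) / k,
which after exponentiating simplifies to
PE(x/(1 - x)) = prod_{k>=1} 1 / (1 - x^k).
This is the generating function for the partition function p(n), so the coefficient of x^40 is p(40).
Computing p(40) by dynamic programming over parts 1, 2, ..., 40: p(40) = 37338.

37338


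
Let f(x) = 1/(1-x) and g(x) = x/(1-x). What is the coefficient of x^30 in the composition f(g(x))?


First simplify the composition: f(g(x)) = 1/(1 - x/(1-x)) = (1-x)/((1-x) - x) = (1-x)/(1-2x).
Now extract the coefficient. Write (1-x)/(1-2x) = 1/(1-2x) - x/(1-2x).
The coefficient of x^n in 1/(1-2x) is 2^n, and in x/(1-2x) is 2^(n-1) (for n >= 1).
So the coefficient of x^30 is 2^30 - 2^29 = 1073741824 - 536870912 = 536870912.

536870912


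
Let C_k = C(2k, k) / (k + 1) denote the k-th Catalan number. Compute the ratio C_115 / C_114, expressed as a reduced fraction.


Using C_k = (2k)! / (k! (k+1)!), the ratio C_{k+1}/C_k simplifies to
C_{k+1}/C_k = [(2k+2)! / ((k+1)! (k+2)!)] * [k! (k+1)! / (2k)!]
 = (2k+2)(2k+1) / ((k+1)(k+2)) = 2(2k+1) / (k+2).
For k = 114: 2(2*114 + 1) / (114 + 2) = 458/116 = 229/58.

229/58


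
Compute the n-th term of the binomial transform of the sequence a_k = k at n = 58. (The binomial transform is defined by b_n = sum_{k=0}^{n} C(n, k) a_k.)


With a_k = k, b_n = sum_{k=0}^{n} C(n, k) k. Using k * C(n, k) = n * C(n-1, k-1) gives b_n = n * sum_{k>=1} C(n-1, k-1) = n * 2^(n-1).
For n = 58: 58 * 2^57 = 58 * 144115188075855872 = 8358680908399640576.

8358680908399640576


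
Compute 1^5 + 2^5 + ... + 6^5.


This power sum has a closed form given by Faulhaber's formula
sum_{k=1}^{m} k^p = (1 / (p + 1)) * sum_{j=0}^{p} C(p + 1, j) B_j m^(p + 1 - j),
but for small m direct computation is fastest:
1 + 32 + 243 + 1024 + 3125 + 7776 = 12201.

12201


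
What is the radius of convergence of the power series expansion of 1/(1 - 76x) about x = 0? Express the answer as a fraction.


Expanding 1/(1 - 76x) = sum_{k>=0} 76^k x^k, the series converges when |76x| < 1, i.e., |x| < 1/76.
So the radius of convergence is 1/76 = 1/76.

1/76


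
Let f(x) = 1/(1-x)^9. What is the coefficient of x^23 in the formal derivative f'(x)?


Differentiate: d/dx [ 1/(1-x)^r ] = r / (1-x)^(r+1).
Here r = 9, so f'(x) = 9 / (1-x)^10.
The expansion of 1/(1-x)^(r+1) has coefficient of x^n equal to C(n+r, r).
So the coefficient of x^23 in f'(x) is
9 * C(32, 9) = 9 * 28048800 = 252439200

252439200


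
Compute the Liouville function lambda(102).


The Liouville function is lambda(k) = (-1)^Omega(k), where Omega(k) counts the prime factors of k with multiplicity.
Factoring: 102 = 2 * 3 * 17, so Omega(102) = 3.
lambda(102) = (-1)^3 = -1.

-1


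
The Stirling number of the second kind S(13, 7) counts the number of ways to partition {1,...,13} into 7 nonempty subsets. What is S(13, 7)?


Using the explicit formula S(n,k) = (1/k!) sum_{j=0}^{k} (-1)^(k-j) C(k,j) j^n:
S(13, 7) = 5715424
Equivalently, S(n,k) is n! times the coefficient of x^n in the EGF (e^x - 1)^k / k!.

5715424


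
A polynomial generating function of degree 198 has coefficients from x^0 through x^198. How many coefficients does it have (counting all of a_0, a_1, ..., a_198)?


A polynomial of degree 198 takes the form a_0 + a_1 x + ... + a_198 x^198.
The number of coefficients is 198 + 1 = 199.

199


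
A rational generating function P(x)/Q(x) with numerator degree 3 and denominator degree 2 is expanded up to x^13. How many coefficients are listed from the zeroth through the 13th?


Expanding up to x^13 gives the coefficients for x^0, x^1, ..., x^13.
That is 13 + 1 = 14 coefficients in total.

14


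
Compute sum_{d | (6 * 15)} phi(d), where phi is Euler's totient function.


First, 6 * 15 = 90. One classical identity is sum_{d | n} phi(d) = n (each k in [1, n] has a unique gcd with n, and among the k's with gcd(k, n) = n/d there are phi(d) of them). So the sum equals 90. We also verify directly:
Divisors of 90: 1, 2, 3, 5, 6, 9, 10, 15, 18, 30, 45, 90.
phi values: 1, 1, 2, 4, 2, 6, 4, 8, 6, 8, 24, 24.
Sum = 90.

90


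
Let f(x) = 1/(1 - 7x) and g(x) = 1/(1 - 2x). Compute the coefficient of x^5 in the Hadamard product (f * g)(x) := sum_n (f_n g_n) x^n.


f has coefficients f_k = 7^k and g has coefficients g_k = 2^k, so the Hadamard product has coefficient (f*g)_k = 7^k * 2^k = 14^k.
For k = 5: 14^5 = 537824.

537824


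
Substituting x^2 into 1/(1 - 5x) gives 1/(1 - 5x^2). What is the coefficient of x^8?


The coefficient of x^(2m) in 1/(1 - 5x^2) is 5^m.
With n = 8 = 2*4, the coefficient is 5^4 = 625.

625


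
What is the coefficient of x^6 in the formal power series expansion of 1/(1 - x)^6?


The expansion 1/(1 - x)^r = sum_{k>=0} C(k + r - 1, r - 1) x^k follows from the multiset / negative-binomial theorem (or from repeated differentiation of the geometric series).
For r = 6 and k = 6:
C(11, 5) = 39916800 / (120 * 720) = 462.

462


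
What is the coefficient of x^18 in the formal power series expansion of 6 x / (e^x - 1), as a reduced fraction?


The exponential generating function for Bernoulli numbers is
x / (e^x - 1) = sum_{k>=0} B_k x^k / k!.
So the coefficient of x^18 in 6 x / (e^x - 1) is 6 B_18 / 18!.
Computing: B_18 = 43867/798, 18! = 6402373705728000, giving
6 * 43867/798 / 6402373705728000 = 43867/851515702861824000.

43867/851515702861824000


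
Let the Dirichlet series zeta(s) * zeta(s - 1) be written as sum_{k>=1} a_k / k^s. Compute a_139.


Convolution gives a_k = sum_{d | k} d * 1 = sum_{d | k} d = sigma(k), the sum of positive divisors of k.
For k = 139, the divisors are 1, 139, so
sigma(139) = 1 + 139 = 140.

140


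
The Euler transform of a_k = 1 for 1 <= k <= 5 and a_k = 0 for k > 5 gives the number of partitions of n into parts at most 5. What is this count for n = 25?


Partitions of 25 into parts at most 5:
Using generating function (1-x)^(-1)(1-x^2)^(-1)...(1-x^5)^(-1),
the coefficient of x^25 = 377

377


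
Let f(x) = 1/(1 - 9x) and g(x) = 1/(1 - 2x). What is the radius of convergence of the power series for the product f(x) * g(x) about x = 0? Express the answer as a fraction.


The radius of 1/(1 - 9x) is 1/9 (nearest singularity at x = 1/9), and the radius of 1/(1 - 2x) is 1/2.
The product f(x)*g(x) = 1/((1 - 9x)(1 - 2x)) has singularities at both 1/9 and 1/2, so its radius of convergence is the distance to the nearest one:
min(1/9, 1/2) = 1/9.

1/9


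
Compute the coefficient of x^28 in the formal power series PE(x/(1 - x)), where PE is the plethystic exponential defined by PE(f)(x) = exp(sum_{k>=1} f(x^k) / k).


For f(x) = x/(1 - x) we have
sum_{k>=1} f(x^k) / k = sum_{k>=1} (1/k) * x^k / (1 - x^k) = sum_{k, m >= 1} x^(k m) / k,
which after exponentiating simplifies to
PE(x/(1 - x)) = prod_{k>=1} 1 / (1 - x^k).
This is the generating function for the partition function p(n), so the coefficient of x^28 is p(28).
Computing p(28) by dynamic programming over parts 1, 2, ..., 28: p(28) = 3718.

3718


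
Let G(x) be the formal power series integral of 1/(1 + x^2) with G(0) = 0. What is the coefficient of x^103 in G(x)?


1/(1 + x^2) = sum_{j>=0} (-1)^j x^(2j). Integrating termwise with G(0) = 0:
G(x) = sum_{j>=0} (-1)^j x^(2j+1) / (2j+1) = arctan(x).
Only odd powers are nonzero. For x^103 write 103 = 2*51 + 1, giving
(-1)^51 / 103 = -1/103 = -1/103.

-1/103


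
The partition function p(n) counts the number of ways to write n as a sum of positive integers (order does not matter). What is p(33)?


Using the generating function prod_{k>=1} 1/(1-x^k), we compute p(33).
By dynamic programming over parts 1 through 33:
p(33) = 10143

10143


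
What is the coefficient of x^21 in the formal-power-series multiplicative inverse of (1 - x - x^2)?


Let the inverse be f(x) = sum_{k>=0} a_k x^k. From f(x) * (1 - x - x^2) = 1 and matching coefficients:
 x^0: a_0 = 1.
 x^1: a_1 - a_0 = 0, so a_1 = 1.
 x^k (k >= 2): a_k - a_{k-1} - a_{k-2} = 0, i.e. a_k = a_{k-1} + a_{k-2}.
This is the Fibonacci-type recurrence shifted so that a_0 = a_1 = 1.
Iterating: a_0=1, a_1=1, a_2=2, a_3=3, a_4=5, a_5=8, a_6=13, a_7=21, a_8=34, a_9=55, ...
a_21 = 17711.

17711


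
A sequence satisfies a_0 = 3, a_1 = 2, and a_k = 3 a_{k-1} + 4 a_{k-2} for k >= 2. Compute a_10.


The characteristic equation is t^2 - 3 t - 4 = 0, with roots r_1 = 4 and r_2 = -1 (so c_1 = r_1 + r_2, c_2 = -r_1 r_2 as required).
One can use the closed form a_n = A r_1^n + B r_2^n, but direct iteration is more reliable:
a_0 = 3, a_1 = 2, a_2 = 18, a_3 = 62, a_4 = 258, a_5 = 1022, a_6 = 4098, a_7 = 16382, a_8 = 65538, a_9 = 262142, a_10 = 1048578.
So a_10 = 1048578.

1048578


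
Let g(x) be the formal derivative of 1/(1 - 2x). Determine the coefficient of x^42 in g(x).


Differentiate termwise: d/dx sum_{k>=0} 2^k x^k = sum_{k>=1} k 2^k x^(k-1) = sum_{j>=0} (j+1) 2^(j+1) x^j.
Equivalently, d/dx [1/(1 - 2x)] = 2/(1 - 2x)^2.
For j = 42: 43 * 2^43 = 43 * 8796093022208 = 378231999954944.

378231999954944


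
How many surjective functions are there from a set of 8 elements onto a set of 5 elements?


By inclusion-exclusion on which target elements are missed, the number of surjections from an n-set onto a k-set is
surj(n, k) = sum_{j=0}^{k} (-1)^j C(k, j) (k - j)^n.
Equivalently surj(n, k) = k! * S(n, k), where S(n, k) is the Stirling number of the second kind.
For n = 8, k = 5:
S(8, 5) = 1050, so
surj = 5! * 1050 = 120 * 1050 = 126000.

126000


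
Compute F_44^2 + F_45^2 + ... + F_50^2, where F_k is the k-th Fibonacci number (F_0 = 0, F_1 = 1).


There is a standard identity sum_{k=0}^{N} F_k^2 = F_N * F_{N+1} (proved inductively from the telescoping relation F_k^2 = F_k F_{k+1} - F_{k-1} F_k). Then
sum_{k=44}^{50} F_k^2 = F_50 F_51 - F_43 F_44.
Computing: F_50 = 12586269025, F_51 = 20365011074, F_43 = 433494437, F_44 = 701408733.
Sum = 12586269025 * 20365011074 - 433494437 * 701408733 = 256015451290649464529.

256015451290649464529


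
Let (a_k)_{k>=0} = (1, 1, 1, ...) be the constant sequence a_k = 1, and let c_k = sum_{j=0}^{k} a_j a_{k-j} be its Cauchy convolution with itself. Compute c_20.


Since a_j = 1 for all j >= 0, the convolution sum becomes
c_k = sum_{j=0}^{k} 1 * 1 = 1 * (k + 1).
Equivalently, the generating function of (a_k) is 1/(1 - x) and its square is 1/(1 - x)^2 = sum_{k>=0} 1(k + 1) x^k.
For k = 20: 1 * 21 = 21.

21


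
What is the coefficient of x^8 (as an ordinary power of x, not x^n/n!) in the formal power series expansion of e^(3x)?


The exponential series is e^y = sum_{k>=0} y^k / k!. Substituting y = 3x gives
e^(3x) = sum_{k>=0} 3^k x^k / k!.
So the coefficient of x^n is a^n/n! with a = 3, n = 8:
3^8 / 8! = 6561/40320 = 729/4480

729/4480


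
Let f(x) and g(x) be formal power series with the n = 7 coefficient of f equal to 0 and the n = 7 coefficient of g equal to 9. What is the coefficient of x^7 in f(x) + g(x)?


Addition of formal power series is termwise.
The coefficient of x^7 in f + g = 0 + 9
= 9

9


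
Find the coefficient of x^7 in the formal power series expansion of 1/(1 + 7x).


Write 1/(1 + c x) = 1/(1 - (-c) x) and apply the geometric-series identity
1/(1 - y) = sum_{k>=0} y^k to get 1/(1 + c x) = sum_{k>=0} (-c)^k x^k.
So the coefficient of x^k is (-c)^k = (-1)^k * c^k.
Here c = 7 and k = 7:
(-7)^7 = -1 * 823543 = -823543

-823543


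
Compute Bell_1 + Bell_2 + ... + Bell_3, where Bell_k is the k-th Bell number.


Recall Bell_k counts set partitions of a k-set (with Bell_0 = 1 by convention).
Bell_1 through Bell_3: 1, 2, 5
Sum = 1 + 2 + 5 = 8.

8


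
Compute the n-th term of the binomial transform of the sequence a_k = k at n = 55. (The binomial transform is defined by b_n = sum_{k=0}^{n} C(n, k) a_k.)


With a_k = k, b_n = sum_{k=0}^{n} C(n, k) k. Using k * C(n, k) = n * C(n-1, k-1) gives b_n = n * sum_{k>=1} C(n-1, k-1) = n * 2^(n-1).
For n = 55: 55 * 2^54 = 55 * 18014398509481984 = 990791918021509120.

990791918021509120


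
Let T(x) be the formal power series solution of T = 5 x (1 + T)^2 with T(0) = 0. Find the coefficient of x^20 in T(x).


Apply the Lagrange inversion formula: if T = 5 x * phi(T) with phi(t) = (1 + t)^2, then [x^n] T = 5^n * (1/n) [t^(n-1)] phi(t)^n = 5^n * (1/n) [t^(n-1)] (1 + t)^(2n) = 5^n * (1/n) C(2n, n-1).
Using the identity C(2n, n-1) = C(2n, n) * n / (n+1), the unscaled factor equals C(2n, n) / (n+1) = C_n, the n-th Catalan number.
For n = 20: C_20 = C(40, 20) / 21 = 137846528820/21 = 6564120420.
With the 5^20 = 95367431640625 factor, the coefficient is 95367431640625 * 6564120420 = 626003305435180664062500.

626003305435180664062500


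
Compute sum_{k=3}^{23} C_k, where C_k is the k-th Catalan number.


C_3 through C_23: 5, 14, 42, 132, 429, 1430, 4862, 16796, 58786, 208012, 742900, 2674440, 9694845, 35357670, 129644790, 477638700, 1767263190, 6564120420, 24466267020, 91482563640, 343059613650
Sum = 5 + 14 + 42 + 132 + 429 + 1430 + 4862 + 16796 + 58786 + 208012 + 742900 + 2674440 + 9694845 + 35357670 + 129644790 + 477638700 + 1767263190 + 6564120420 + 24466267020 + 91482563640 + 343059613650
= 467995871773

467995871773


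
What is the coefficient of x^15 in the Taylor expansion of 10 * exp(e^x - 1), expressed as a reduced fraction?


exp(e^x - 1) = sum_{k>=0} Bell_k x^k / k!, where Bell_k is the k-th Bell number.
So the coefficient of x^15 is 10 * Bell_15 / 15!.
Computing: Bell_15 = 1382958545 and 15! = 1307674368000, giving
10 * 1382958545/1307674368000 = 276591709/26153487360.

276591709/26153487360


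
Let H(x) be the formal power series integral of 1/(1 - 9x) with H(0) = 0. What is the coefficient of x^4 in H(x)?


1/(1 - 9x) = sum_{k>=0} 9^k x^k. Integrating termwise with H(0) = 0:
H(x) = sum_{k>=0} 9^k x^(k+1) / (k+1) = sum_{m>=1} 9^(m-1) x^m / m.
For m = 4: 9^3/4 = 729/4 = 729/4.

729/4


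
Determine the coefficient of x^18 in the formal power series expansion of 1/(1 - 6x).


The geometric series identity gives 1/(1 - c x) = sum_{k>=0} c^k x^k, so the coefficient of x^k is c^k.
Here c = 6 and k = 18.
Computing: 6^18 = 101559956668416

101559956668416


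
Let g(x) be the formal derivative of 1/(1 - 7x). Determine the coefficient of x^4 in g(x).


Differentiate termwise: d/dx sum_{k>=0} 7^k x^k = sum_{k>=1} k 7^k x^(k-1) = sum_{j>=0} (j+1) 7^(j+1) x^j.
Equivalently, d/dx [1/(1 - 7x)] = 7/(1 - 7x)^2.
For j = 4: 5 * 7^5 = 5 * 16807 = 84035.

84035


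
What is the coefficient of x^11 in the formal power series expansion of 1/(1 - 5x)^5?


The general identity 1/(1 - c x)^r = sum_{k>=0} c^k C(k + r - 1, r - 1) x^k follows by substituting y = c x into 1/(1 - y)^r = sum_{k>=0} C(k + r - 1, r - 1) y^k.
For c = 5, r = 5, k = 11:
5^11 * C(15, 4) = 48828125 * 1365 = 66650390625.

66650390625


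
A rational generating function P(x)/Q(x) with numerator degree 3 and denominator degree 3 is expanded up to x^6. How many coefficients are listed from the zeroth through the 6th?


Expanding up to x^6 gives the coefficients for x^0, x^1, ..., x^6.
That is 6 + 1 = 7 coefficients in total.

7


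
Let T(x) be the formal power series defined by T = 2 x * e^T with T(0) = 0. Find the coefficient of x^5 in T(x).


Apply the Lagrange inversion formula: if T = 2 x * phi(T) with phi(t) = e^t, then
[x^n] T = 2^n * (1/n) [t^(n-1)] phi(t)^n = 2^n * (1/n) [t^(n-1)] e^(n t) = 2^n * (1/n) * n^(n-1) / (n-1)! = 2^n * n^(n-1) / n!.
When c = 1 this is the Cayley count of rooted labeled trees on n vertices, divided by n!.
For n = 5: 2^5 * 5^4 / 5! = 32 * 625/120 = 500/3.

500/3


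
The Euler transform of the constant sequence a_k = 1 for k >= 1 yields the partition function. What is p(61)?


The Euler transform converts the sequence a_k = 1 into the number of integer partitions.
Using the recurrence or dynamic programming:
p(61) = 1121505

1121505


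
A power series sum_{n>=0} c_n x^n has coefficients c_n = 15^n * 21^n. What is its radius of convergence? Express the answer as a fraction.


By the root test (Cauchy-Hadamard), the radius is R = 1 / limsup_n |c_n|^(1/n).
Here |c_n|^(1/n) = (15^n * 21^n)^(1/n) = 15 * 21 = 315 for all n.
So R = 1/315 = 1/315.

1/315


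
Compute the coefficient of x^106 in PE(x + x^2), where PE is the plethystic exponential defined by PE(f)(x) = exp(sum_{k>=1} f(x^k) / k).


With f(x) = x + x^2, the exponent is sum_{k>=1} (x^k + x^(2k)) / k = -ln(1 - x) - ln(1 - x^2). Exponentiating:
PE(x + x^2) = 1 / ((1 - x)(1 - x^2)).
This is the generating function for partitions of n into parts of size 1 or 2. The number of 2's can be any j in 0..53, and the rest are 1's, so
[x^106] = floor(106/2) + 1 = 54.

54


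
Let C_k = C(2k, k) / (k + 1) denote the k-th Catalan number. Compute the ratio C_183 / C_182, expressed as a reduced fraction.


Using C_k = (2k)! / (k! (k+1)!), the ratio C_{k+1}/C_k simplifies to
C_{k+1}/C_k = [(2k+2)! / ((k+1)! (k+2)!)] * [k! (k+1)! / (2k)!]
 = (2k+2)(2k+1) / ((k+1)(k+2)) = 2(2k+1) / (k+2).
For k = 182: 2(2*182 + 1) / (182 + 2) = 730/184 = 365/92.

365/92


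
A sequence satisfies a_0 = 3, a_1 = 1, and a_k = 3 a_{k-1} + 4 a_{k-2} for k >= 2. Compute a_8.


The characteristic equation is t^2 - 3 t - 4 = 0, with roots r_1 = 4 and r_2 = -1 (so c_1 = r_1 + r_2, c_2 = -r_1 r_2 as required).
One can use the closed form a_n = A r_1^n + B r_2^n, but direct iteration is more reliable:
a_0 = 3, a_1 = 1, a_2 = 15, a_3 = 49, a_4 = 207, a_5 = 817, a_6 = 3279, a_7 = 13105, a_8 = 52431.
So a_8 = 52431.

52431


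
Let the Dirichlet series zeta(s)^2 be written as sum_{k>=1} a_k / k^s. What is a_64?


The Dirichlet convolution of the constant function 1 with itself gives (1 * 1)(k) = sum_{d | k} 1 = d(k), the number of positive divisors of k.
Since zeta(s) = sum_{k>=1} 1/k^s, we have zeta(s)^2 = sum_{k>=1} d(k)/k^s, so a_k = d(k).
For k = 64: the divisors are 1, 2, 4, 8, 16, 32, 64.
Count = 7.

7


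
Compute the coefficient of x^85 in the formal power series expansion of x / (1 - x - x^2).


Let f(x) = sum_{k>=0} a_k x^k. Multiplying f(x) * (1 - x - x^2) = x and matching coefficients gives a_0 = 0, a_1 = 1, and a_k = a_{k-1} + a_{k-2} for k >= 2. These are the Fibonacci numbers F_k.
Iterating from F_0 = 0, F_1 = 1:
F_0=0, F_1=1, F_2=1, F_3=2, F_4=3, F_5=5, F_6=8, F_7=13, F_8=21, F_9=34, ...
F_85 = 259695496911122585.

259695496911122585


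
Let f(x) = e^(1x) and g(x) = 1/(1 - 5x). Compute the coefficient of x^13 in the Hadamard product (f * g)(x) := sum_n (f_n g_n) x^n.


Expanding: f_k = 1^k/k! (from e^(1x)) and g_k = 5^k (from 1/(1 - 5x)). So the Hadamard coefficient (f * g)_k = 1^k 5^k / k! = (5)^k / k!.
For k = 13: 5^13/13! = 1220703125/6227020800 = 48828125/249080832.

48828125/249080832


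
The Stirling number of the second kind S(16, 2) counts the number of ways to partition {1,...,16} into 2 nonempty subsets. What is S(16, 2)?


Using the explicit formula S(n,k) = (1/k!) sum_{j=0}^{k} (-1)^(k-j) C(k,j) j^n:
S(16, 2) = 32767
Equivalently, S(n,k) is n! times the coefficient of x^n in the EGF (e^x - 1)^k / k!.

32767


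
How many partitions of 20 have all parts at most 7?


Using the generating function (1-x)^(-1)(1-x^2)^(-1)...(1-x^7)^(-1),
the coefficient of x^20 counts these restricted partitions.
Result = 364

364


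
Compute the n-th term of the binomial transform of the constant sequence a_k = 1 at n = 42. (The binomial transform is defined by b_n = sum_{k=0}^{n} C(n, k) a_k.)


With a_k = 1 for all k, b_n = sum_{k=0}^{n} C(n, k) = 2^n by the binomial theorem.
For n = 42: 2^42 = 4398046511104.

4398046511104


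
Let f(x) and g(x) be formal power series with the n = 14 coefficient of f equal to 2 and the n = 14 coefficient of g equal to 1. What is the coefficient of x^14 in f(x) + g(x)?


Addition of formal power series is termwise.
The coefficient of x^14 in f + g = 2 + 1
= 3

3


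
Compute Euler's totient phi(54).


phi(n) counts integers in [1, n] coprime to n. Using the multiplicative formula phi(n) = n * prod_{p | n} (1 - 1/p):
54 = 2 * 3^3, so
phi(54) = 54 * (1 - 1/2) * (1 - 1/3) = 18.

18


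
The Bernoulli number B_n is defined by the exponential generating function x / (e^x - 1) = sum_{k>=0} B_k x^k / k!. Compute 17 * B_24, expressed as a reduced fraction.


Bernoulli numbers can also be computed recursively via B_0 = 1 and sum_{j=0}^{m} C(m+1, j) B_j = 0 for m >= 1. Odd-index Bernoulli numbers vanish for k >= 3.
Computing B_24 = -236364091/2730, so 17 * B_24 = 17 * -236364091/2730 = -4018189547/2730.

-4018189547/2730


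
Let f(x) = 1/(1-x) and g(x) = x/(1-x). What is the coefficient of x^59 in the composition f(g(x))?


First simplify the composition: f(g(x)) = 1/(1 - x/(1-x)) = (1-x)/((1-x) - x) = (1-x)/(1-2x).
Now extract the coefficient. Write (1-x)/(1-2x) = 1/(1-2x) - x/(1-2x).
The coefficient of x^n in 1/(1-2x) is 2^n, and in x/(1-2x) is 2^(n-1) (for n >= 1).
So the coefficient of x^59 is 2^59 - 2^58 = 576460752303423488 - 288230376151711744 = 288230376151711744.

288230376151711744


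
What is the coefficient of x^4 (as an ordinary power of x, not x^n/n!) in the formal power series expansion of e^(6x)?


The exponential series is e^y = sum_{k>=0} y^k / k!. Substituting y = 6x gives
e^(6x) = sum_{k>=0} 6^k x^k / k!.
So the coefficient of x^n is a^n/n! with a = 6, n = 4:
6^4 / 4! = 1296/24 = 54

54


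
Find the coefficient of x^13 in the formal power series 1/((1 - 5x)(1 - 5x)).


By partial fractions or Cauchy convolution:
The coefficient equals sum_{k=0}^{13} 5^k * 5^(13-k).
= 17089843750

17089843750


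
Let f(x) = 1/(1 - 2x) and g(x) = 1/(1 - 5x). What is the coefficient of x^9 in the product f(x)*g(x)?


The coefficient of x^n in f*g is the Cauchy product: sum_{k=0}^{n} a^k * b^(n-k).
With a=2, b=5, n=9:
sum_{k=0}^{9} 2^k * 5^(9-k)
= 3254867

3254867


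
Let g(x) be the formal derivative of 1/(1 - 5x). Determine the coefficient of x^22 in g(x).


Differentiate termwise: d/dx sum_{k>=0} 5^k x^k = sum_{k>=1} k 5^k x^(k-1) = sum_{j>=0} (j+1) 5^(j+1) x^j.
Equivalently, d/dx [1/(1 - 5x)] = 5/(1 - 5x)^2.
For j = 22: 23 * 5^23 = 23 * 11920928955078125 = 274181365966796875.

274181365966796875


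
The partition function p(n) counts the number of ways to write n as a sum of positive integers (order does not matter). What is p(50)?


Using the generating function prod_{k>=1} 1/(1-x^k), we compute p(50).
By dynamic programming over parts 1 through 50:
p(50) = 204226

204226


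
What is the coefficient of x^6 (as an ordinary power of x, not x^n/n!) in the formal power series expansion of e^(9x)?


The exponential series is e^y = sum_{k>=0} y^k / k!. Substituting y = 9x gives
e^(9x) = sum_{k>=0} 9^k x^k / k!.
So the coefficient of x^n is a^n/n! with a = 9, n = 6:
9^6 / 6! = 531441/720 = 59049/80

59049/80


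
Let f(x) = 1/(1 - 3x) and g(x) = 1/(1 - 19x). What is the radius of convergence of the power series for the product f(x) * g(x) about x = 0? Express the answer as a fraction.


The radius of 1/(1 - 3x) is 1/3 (nearest singularity at x = 1/3), and the radius of 1/(1 - 19x) is 1/19.
The product f(x)*g(x) = 1/((1 - 3x)(1 - 19x)) has singularities at both 1/3 and 1/19, so its radius of convergence is the distance to the nearest one:
min(1/3, 1/19) = 1/19.

1/19


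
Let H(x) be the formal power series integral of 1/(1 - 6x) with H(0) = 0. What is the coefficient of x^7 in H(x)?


1/(1 - 6x) = sum_{k>=0} 6^k x^k. Integrating termwise with H(0) = 0:
H(x) = sum_{k>=0} 6^k x^(k+1) / (k+1) = sum_{m>=1} 6^(m-1) x^m / m.
For m = 7: 6^6/7 = 46656/7 = 46656/7.

46656/7


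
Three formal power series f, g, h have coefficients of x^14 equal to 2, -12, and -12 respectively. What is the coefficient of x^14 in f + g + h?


Series addition is componentwise:
2 + -12 + -12
= -22

-22


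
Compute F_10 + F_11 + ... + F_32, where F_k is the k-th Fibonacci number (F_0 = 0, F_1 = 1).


Use the identity sum_{k=0}^{N} F_k = F_{N+2} - 1 (which follows from F_{k+2} - F_{k+1} = F_k). Then
sum_{k=10}^{32} F_k = (F_{34} - 1) - (F_{11} - 1) = F_{34} - F_{11}.
Computing: F_{34} = 5702887, F_{11} = 89, so
Sum = 5702887 - 89 = 5702798.

5702798


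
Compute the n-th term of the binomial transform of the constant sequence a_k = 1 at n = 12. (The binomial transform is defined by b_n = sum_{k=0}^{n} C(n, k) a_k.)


With a_k = 1 for all k, b_n = sum_{k=0}^{n} C(n, k) = 2^n by the binomial theorem.
For n = 12: 2^12 = 4096.

4096


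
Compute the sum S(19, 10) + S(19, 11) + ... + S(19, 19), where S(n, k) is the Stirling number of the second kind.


By definition, S(n, k) counts partitions of an n-set into exactly k nonempty blocks.
Computing row n = 19 for k = 10..19:
S(19, k): 477297033785, 129413217791, 23466951300, 2892439160, 243577530, 13916778, 527136, 12597, 171, 1
Sum = 633327676249.

633327676249


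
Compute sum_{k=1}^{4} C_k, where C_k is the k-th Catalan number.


C_1 through C_4: 1, 2, 5, 14
Sum = 1 + 2 + 5 + 14
= 22

22


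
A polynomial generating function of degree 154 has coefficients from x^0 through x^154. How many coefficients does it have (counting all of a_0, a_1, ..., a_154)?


A polynomial of degree 154 takes the form a_0 + a_1 x + ... + a_154 x^154.
The number of coefficients is 154 + 1 = 155.

155


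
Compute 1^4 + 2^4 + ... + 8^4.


This power sum has a closed form given by Faulhaber's formula
sum_{k=1}^{m} k^p = (1 / (p + 1)) * sum_{j=0}^{p} C(p + 1, j) B_j m^(p + 1 - j),
but for small m direct computation is fastest:
1 + 16 + 81 + 256 + 625 + 1296 + 2401 + 4096 = 8772.

8772


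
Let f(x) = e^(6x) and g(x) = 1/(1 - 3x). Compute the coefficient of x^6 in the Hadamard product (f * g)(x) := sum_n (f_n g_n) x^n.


Expanding: f_k = 6^k/k! (from e^(6x)) and g_k = 3^k (from 1/(1 - 3x)). So the Hadamard coefficient (f * g)_k = 6^k 3^k / k! = (18)^k / k!.
For k = 6: 18^6/6! = 34012224/720 = 236196/5.

236196/5


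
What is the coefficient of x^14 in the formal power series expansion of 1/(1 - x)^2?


The negative binomial / multiset identity is
1/(1 - x)^r = sum_{k>=0} C(k + r - 1, r - 1) x^k.
Here r = 2 and k = 14, so the coefficient is
C(14 + 1, 1) = C(15, 1)
= 15

15


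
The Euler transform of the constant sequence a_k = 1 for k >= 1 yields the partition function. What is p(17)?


The Euler transform converts the sequence a_k = 1 into the number of integer partitions.
Using the recurrence or dynamic programming:
p(17) = 297

297


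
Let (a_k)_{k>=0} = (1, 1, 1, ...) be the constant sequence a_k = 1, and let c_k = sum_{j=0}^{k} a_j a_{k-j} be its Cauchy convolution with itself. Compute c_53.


Since a_j = 1 for all j >= 0, the convolution sum becomes
c_k = sum_{j=0}^{k} 1 * 1 = 1 * (k + 1).
Equivalently, the generating function of (a_k) is 1/(1 - x) and its square is 1/(1 - x)^2 = sum_{k>=0} 1(k + 1) x^k.
For k = 53: 1 * 54 = 54.

54


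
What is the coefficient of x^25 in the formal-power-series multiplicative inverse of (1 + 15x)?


The inverse is 1/(1 + 15x). Apply the geometric identity 1/(1 - y) = sum_{k>=0} y^k with y = -15x:
1/(1 + 15x) = sum_{k>=0} (-15)^k x^k.
So the coefficient of x^25 is (-15)^25 = -252511682940423488616943359375.

-252511682940423488616943359375


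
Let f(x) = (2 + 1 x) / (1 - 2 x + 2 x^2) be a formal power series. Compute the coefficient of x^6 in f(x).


Write f(x) = sum_{k>=0} a_k x^k. Multiplying both sides by 1 - 2 x + 2 x^2 gives
(1 - 2 x + 2 x^2) sum_{k>=0} a_k x^k = 2 + 1 x.
Matching coefficients:
 x^0: a_0 = 2
 x^1: a_1 - 2 a_0 = 1  =>  a_1 = 2*2 + 1 = 5
 x^k (k >= 2): a_k = 2 a_{k-1} - 2 a_{k-2}.
Iterating: a_2 = 6, a_3 = 2, a_4 = -8, a_5 = -20, a_6 = -24.
So the coefficient of x^6 is -24.

-24


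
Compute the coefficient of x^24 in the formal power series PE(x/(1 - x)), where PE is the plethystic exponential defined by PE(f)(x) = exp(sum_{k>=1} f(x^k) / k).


For f(x) = x/(1 - x) we have
sum_{k>=1} f(x^k) / k = sum_{k>=1} (1/k) * x^k / (1 - x^k) = sum_{k, m >= 1} x^(k m) / k,
which after exponentiating simplifies to
PE(x/(1 - x)) = prod_{k>=1} 1 / (1 - x^k).
This is the generating function for the partition function p(n), so the coefficient of x^24 is p(24).
Computing p(24) by dynamic programming over parts 1, 2, ..., 24: p(24) = 1575.

1575


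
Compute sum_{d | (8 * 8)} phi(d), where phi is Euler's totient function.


First, 8 * 8 = 64. One classical identity is sum_{d | n} phi(d) = n (each k in [1, n] has a unique gcd with n, and among the k's with gcd(k, n) = n/d there are phi(d) of them). So the sum equals 64. We also verify directly:
Divisors of 64: 1, 2, 4, 8, 16, 32, 64.
phi values: 1, 1, 2, 4, 8, 16, 32.
Sum = 64.

64


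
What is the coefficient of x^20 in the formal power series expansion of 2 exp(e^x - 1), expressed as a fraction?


exp(e^x - 1) is the exponential generating function for the Bell numbers Bell_k: exp(e^x - 1) = sum_{k>=0} Bell_k x^k / k!.
So the coefficient of x^20 in 2 exp(e^x - 1) is 2 Bell_20 / 20!.
Computing: Bell_20 = 51724158235372 and 20! = 2432902008176640000, giving
2 * 51724158235372/2432902008176640000 = 263898766507/6206382673920000.

263898766507/6206382673920000


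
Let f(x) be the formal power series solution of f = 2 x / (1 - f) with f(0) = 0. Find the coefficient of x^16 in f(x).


Apply Lagrange inversion: f = 2 x * phi(f) with phi(t) = 1/(1 - t), so
[x^n] f = 2^n * (1/n) [t^(n-1)] phi(t)^n = 2^n * (1/n) [t^(n-1)] (1 - t)^(-n) = 2^n * (1/n) C(2n - 2, n - 1) = 2^n * C_{n-1}.
For n = 16: C_15 = C(30, 15) / 16 = 155117520/16 = 9694845.
With the 2^16 = 65536 factor, the coefficient is 65536 * 9694845 = 635361361920.

635361361920


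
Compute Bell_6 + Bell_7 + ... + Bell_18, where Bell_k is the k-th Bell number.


Recall Bell_k counts set partitions of a k-set (with Bell_0 = 1 by convention).
Bell_6 through Bell_18: 203, 877, 4140, 21147, 115975, 678570, 4213597, 27644437, 190899322, 1382958545, 10480142147, 82864869804, 682076806159
Sum = 203 + 877 + 4140 + 21147 + 115975 + 678570 + 4213597 + 27644437 + 190899322 + 1382958545 + 10480142147 + 82864869804 + 682076806159 = 777028354923.

777028354923


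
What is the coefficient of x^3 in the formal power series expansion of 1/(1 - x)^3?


The expansion 1/(1 - x)^r = sum_{k>=0} C(k + r - 1, r - 1) x^k follows from the multiset / negative-binomial theorem (or from repeated differentiation of the geometric series).
For r = 3 and k = 3:
C(5, 2) = 120 / (2 * 6) = 10.

10


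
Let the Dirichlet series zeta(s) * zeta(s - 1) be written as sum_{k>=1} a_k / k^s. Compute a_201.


Convolution gives a_k = sum_{d | k} d * 1 = sum_{d | k} d = sigma(k), the sum of positive divisors of k.
For k = 201, the divisors are 1, 3, 67, 201, so
sigma(201) = 1 + 3 + 67 + 201 = 272.

272


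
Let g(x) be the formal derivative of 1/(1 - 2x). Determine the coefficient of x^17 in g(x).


Differentiate termwise: d/dx sum_{k>=0} 2^k x^k = sum_{k>=1} k 2^k x^(k-1) = sum_{j>=0} (j+1) 2^(j+1) x^j.
Equivalently, d/dx [1/(1 - 2x)] = 2/(1 - 2x)^2.
For j = 17: 18 * 2^18 = 18 * 262144 = 4718592.

4718592


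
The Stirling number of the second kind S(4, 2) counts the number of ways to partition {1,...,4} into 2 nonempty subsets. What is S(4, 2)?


Using the explicit formula S(n,k) = (1/k!) sum_{j=0}^{k} (-1)^(k-j) C(k,j) j^n:
S(4, 2) = 7
Equivalently, S(n,k) is n! times the coefficient of x^n in the EGF (e^x - 1)^k / k!.

7


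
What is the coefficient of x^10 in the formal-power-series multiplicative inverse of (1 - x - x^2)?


Let the inverse be f(x) = sum_{k>=0} a_k x^k. From f(x) * (1 - x - x^2) = 1 and matching coefficients:
 x^0: a_0 = 1.
 x^1: a_1 - a_0 = 0, so a_1 = 1.
 x^k (k >= 2): a_k - a_{k-1} - a_{k-2} = 0, i.e. a_k = a_{k-1} + a_{k-2}.
This is the Fibonacci-type recurrence shifted so that a_0 = a_1 = 1.
Iterating: a_0=1, a_1=1, a_2=2, a_3=3, a_4=5, a_5=8, a_6=13, a_7=21, a_8=34, a_9=55, ...
a_10 = 89.

89


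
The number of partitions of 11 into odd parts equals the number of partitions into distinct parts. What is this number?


Computing partitions of 11 into odd parts (1, 3, 5, ...):
Using the generating function prod_{k>=0} 1/(1-x^(2k+1)),
the count is 12

12


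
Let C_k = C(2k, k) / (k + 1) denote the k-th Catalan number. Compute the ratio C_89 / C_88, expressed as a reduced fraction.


Using C_k = (2k)! / (k! (k+1)!), the ratio C_{k+1}/C_k simplifies to
C_{k+1}/C_k = [(2k+2)! / ((k+1)! (k+2)!)] * [k! (k+1)! / (2k)!]
 = (2k+2)(2k+1) / ((k+1)(k+2)) = 2(2k+1) / (k+2).
For k = 88: 2(2*88 + 1) / (88 + 2) = 354/90 = 59/15.

59/15


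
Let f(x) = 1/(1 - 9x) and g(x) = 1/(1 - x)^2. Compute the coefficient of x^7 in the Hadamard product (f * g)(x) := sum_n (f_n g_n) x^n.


f has coefficients f_k = 9^k. For g = 1/(1 - x)^2 the coefficient is g_k = C(k + 1, 1) = k + 1. The Hadamard coefficient is (f * g)_k = 9^k * (k + 1).
For k = 7: 9^7 * 8 = 4782969 * 8 = 38263752.

38263752


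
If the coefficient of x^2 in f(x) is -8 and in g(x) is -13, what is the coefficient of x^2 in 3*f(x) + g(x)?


Scalar multiplication scales coefficients: 3 * -8 = -24.
Then add the g coefficient: -24 + -13
= -37

-37


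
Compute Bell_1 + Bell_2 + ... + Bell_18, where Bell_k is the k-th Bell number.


Recall Bell_k counts set partitions of a k-set (with Bell_0 = 1 by convention).
Bell_1 through Bell_18: 1, 2, 5, 15, 52, 203, 877, 4140, 21147, 115975, 678570, 4213597, 27644437, 190899322, 1382958545, 10480142147, 82864869804, 682076806159
Sum = 1 + 2 + 5 + 15 + 52 + 203 + 877 + 4140 + 21147 + 115975 + 678570 + 4213597 + 27644437 + 190899322 + 1382958545 + 10480142147 + 82864869804 + 682076806159 = 777028354998.

777028354998


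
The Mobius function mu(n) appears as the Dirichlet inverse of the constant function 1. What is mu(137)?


137 = 137 (all distinct primes).
mu(137) = (-1)^1 = -1

-1


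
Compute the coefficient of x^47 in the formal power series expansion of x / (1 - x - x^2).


Let f(x) = sum_{k>=0} a_k x^k. Multiplying f(x) * (1 - x - x^2) = x and matching coefficients gives a_0 = 0, a_1 = 1, and a_k = a_{k-1} + a_{k-2} for k >= 2. These are the Fibonacci numbers F_k.
Iterating from F_0 = 0, F_1 = 1:
F_0=0, F_1=1, F_2=1, F_3=2, F_4=3, F_5=5, F_6=8, F_7=13, F_8=21, F_9=34, ...
F_47 = 2971215073.

2971215073


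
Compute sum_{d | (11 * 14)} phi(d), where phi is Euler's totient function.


First, 11 * 14 = 154. One classical identity is sum_{d | n} phi(d) = n (each k in [1, n] has a unique gcd with n, and among the k's with gcd(k, n) = n/d there are phi(d) of them). So the sum equals 154. We also verify directly:
Divisors of 154: 1, 2, 7, 11, 14, 22, 77, 154.
phi values: 1, 1, 6, 10, 6, 10, 60, 60.
Sum = 154.

154


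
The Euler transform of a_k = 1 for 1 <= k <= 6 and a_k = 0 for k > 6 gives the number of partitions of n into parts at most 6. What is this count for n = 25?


Partitions of 25 into parts at most 6:
Using generating function (1-x)^(-1)(1-x^2)^(-1)...(1-x^6)^(-1),
the coefficient of x^25 = 612

612


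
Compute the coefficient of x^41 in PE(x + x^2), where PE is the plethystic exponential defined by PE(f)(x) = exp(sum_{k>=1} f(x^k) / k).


With f(x) = x + x^2, the exponent is sum_{k>=1} (x^k + x^(2k)) / k = -ln(1 - x) - ln(1 - x^2). Exponentiating:
PE(x + x^2) = 1 / ((1 - x)(1 - x^2)).
This is the generating function for partitions of n into parts of size 1 or 2. The number of 2's can be any j in 0..20, and the rest are 1's, so
[x^41] = floor(41/2) + 1 = 21.

21


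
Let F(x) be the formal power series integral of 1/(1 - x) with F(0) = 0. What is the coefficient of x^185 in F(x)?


1/(1 - x) = sum_{k>=0} x^k. Integrating termwise and using F(0) = 0 gives
F(x) = sum_{k>=0} x^(k+1) / (k+1) = sum_{m>=1} x^m / m = -ln(1 - x).
So the coefficient of x^185 is 1/185 = 1/185.

1/185


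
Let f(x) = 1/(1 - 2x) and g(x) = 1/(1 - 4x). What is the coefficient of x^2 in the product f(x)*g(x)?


The coefficient of x^n in f*g is the Cauchy product: sum_{k=0}^{n} a^k * b^(n-k).
With a=2, b=4, n=2:
sum_{k=0}^{2} 2^k * 4^(2-k)
= 28

28


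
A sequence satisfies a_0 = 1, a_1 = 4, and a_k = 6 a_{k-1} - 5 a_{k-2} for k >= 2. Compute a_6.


The characteristic equation is t^2 - 6 t + 5 = 0, with roots r_1 = 5 and r_2 = 1 (so c_1 = r_1 + r_2, c_2 = -r_1 r_2 as required).
One can use the closed form a_n = A r_1^n + B r_2^n, but direct iteration is more reliable:
a_0 = 1, a_1 = 4, a_2 = 19, a_3 = 94, a_4 = 469, a_5 = 2344, a_6 = 11719.
So a_6 = 11719.

11719


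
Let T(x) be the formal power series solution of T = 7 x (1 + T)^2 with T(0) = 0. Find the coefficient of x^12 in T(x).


Apply the Lagrange inversion formula: if T = 7 x * phi(T) with phi(t) = (1 + t)^2, then [x^n] T = 7^n * (1/n) [t^(n-1)] phi(t)^n = 7^n * (1/n) [t^(n-1)] (1 + t)^(2n) = 7^n * (1/n) C(2n, n-1).
Using the identity C(2n, n-1) = C(2n, n) * n / (n+1), the unscaled factor equals C(2n, n) / (n+1) = C_n, the n-th Catalan number.
For n = 12: C_12 = C(24, 12) / 13 = 2704156/13 = 208012.
With the 7^12 = 13841287201 factor, the coefficient is 13841287201 * 208012 = 2879153833254412.

2879153833254412


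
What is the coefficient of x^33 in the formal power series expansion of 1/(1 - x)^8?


The negative binomial / multiset identity is
1/(1 - x)^r = sum_{k>=0} C(k + r - 1, r - 1) x^k.
Here r = 8 and k = 33, so the coefficient is
C(33 + 7, 7) = C(40, 7)
= 18643560

18643560


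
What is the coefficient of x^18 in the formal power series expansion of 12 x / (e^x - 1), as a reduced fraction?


The exponential generating function for Bernoulli numbers is
x / (e^x - 1) = sum_{k>=0} B_k x^k / k!.
So the coefficient of x^18 in 12 x / (e^x - 1) is 12 B_18 / 18!.
Computing: B_18 = 43867/798, 18! = 6402373705728000, giving
12 * 43867/798 / 6402373705728000 = 43867/425757851430912000.

43867/425757851430912000


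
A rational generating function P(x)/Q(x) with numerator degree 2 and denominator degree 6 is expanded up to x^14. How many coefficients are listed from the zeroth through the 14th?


Expanding up to x^14 gives the coefficients for x^0, x^1, ..., x^14.
That is 14 + 1 = 15 coefficients in total.

15


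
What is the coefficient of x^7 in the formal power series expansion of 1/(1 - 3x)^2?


The general identity 1/(1 - c x)^r = sum_{k>=0} c^k C(k + r - 1, r - 1) x^k follows by substituting y = c x into 1/(1 - y)^r = sum_{k>=0} C(k + r - 1, r - 1) y^k.
For c = 3, r = 2, k = 7:
3^7 * C(8, 1) = 2187 * 8 = 17496.

17496


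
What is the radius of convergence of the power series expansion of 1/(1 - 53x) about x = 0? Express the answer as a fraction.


Expanding 1/(1 - 53x) = sum_{k>=0} 53^k x^k, the series converges when |53x| < 1, i.e., |x| < 1/53.
So the radius of convergence is 1/53 = 1/53.

1/53


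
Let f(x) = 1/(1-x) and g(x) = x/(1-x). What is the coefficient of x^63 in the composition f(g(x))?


First simplify the composition: f(g(x)) = 1/(1 - x/(1-x)) = (1-x)/((1-x) - x) = (1-x)/(1-2x).
Now extract the coefficient. Write (1-x)/(1-2x) = 1/(1-2x) - x/(1-2x).
The coefficient of x^n in 1/(1-2x) is 2^n, and in x/(1-2x) is 2^(n-1) (for n >= 1).
So the coefficient of x^63 is 2^63 - 2^62 = 9223372036854775808 - 4611686018427387904 = 4611686018427387904.

4611686018427387904


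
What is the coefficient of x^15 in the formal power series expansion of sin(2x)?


The Maclaurin series is sin(t) = sum_{k>=0} (-1)^k t^(2k+1) / (2k+1)!, so substituting t = 2x, only odd powers of x are nonzero, with coefficient of x^(2k+1) equal to (-1)^k 2^(2k+1) / (2k+1)!.
Write 15 = 2*7 + 1, giving the coefficient (-1)^7 * 2^15 / 15! = -32768/1307674368000 = -16/638512875.

-16/638512875


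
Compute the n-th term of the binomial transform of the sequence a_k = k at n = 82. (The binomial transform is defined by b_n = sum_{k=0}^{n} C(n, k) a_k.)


With a_k = k, b_n = sum_{k=0}^{n} C(n, k) k. Using k * C(n, k) = n * C(n-1, k-1) gives b_n = n * sum_{k>=1} C(n-1, k-1) = n * 2^(n-1).
For n = 82: 82 * 2^81 = 82 * 2417851639229258349412352 = 198263834416799184651812864.

198263834416799184651812864
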